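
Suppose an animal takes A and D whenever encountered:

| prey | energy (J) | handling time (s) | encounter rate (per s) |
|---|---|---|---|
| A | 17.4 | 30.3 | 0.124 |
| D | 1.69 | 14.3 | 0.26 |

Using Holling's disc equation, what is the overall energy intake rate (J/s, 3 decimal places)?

0.306 J/s

R = Σλ_iE_i / (1 + Σλ_ih_i)
Numerator: 0.124×17.4 + 0.26×1.69 = 2.597
Denominator: 1 + 0.124×30.3 + 0.26×14.3 = 8.475
R = 2.597/8.475 = 0.3064 J/s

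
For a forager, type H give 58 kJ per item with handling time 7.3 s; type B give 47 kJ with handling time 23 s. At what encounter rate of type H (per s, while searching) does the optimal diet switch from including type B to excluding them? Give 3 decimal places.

At the threshold, the rate on type H alone equals the profitability of type B: λ·58/(1 + λ·7.3) = 47/23 = 2.043.
Rearranging, λ(58 − 2.043×7.3) = 2.043, so λ = 2.043/43.08 = 0.04743 per s.

0.047 per s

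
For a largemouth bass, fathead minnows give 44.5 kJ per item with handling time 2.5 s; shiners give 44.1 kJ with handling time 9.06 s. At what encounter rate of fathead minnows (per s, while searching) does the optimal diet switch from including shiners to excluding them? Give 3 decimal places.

The zero-one rule: include shiners iff E₂/h₂ > λE₁/(1+λh₁). Equality gives the switch point.
λE₁h₂ = E₂ + λE₂h₁ ⇒ λ = E₂/(E₁h₂ − E₂h₁) = 44.1/(403.2 − 110.2) = 0.1506 per s.

0.151 per s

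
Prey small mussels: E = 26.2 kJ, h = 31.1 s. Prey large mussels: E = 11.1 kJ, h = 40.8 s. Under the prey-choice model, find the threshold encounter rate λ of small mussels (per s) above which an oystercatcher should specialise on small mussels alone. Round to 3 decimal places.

0.015 per s

Drop large mussels once their profitability E₂/h₂ falls below the rate achievable on small mussels alone: E₂/h₂ = λE₁/(1 + λh₁).
Solve for λ: λE₁h₂ = E₂(1 + λh₁) → λ(E₁h₂ − E₂h₁) = E₂ → λ = E₂/(E₁h₂ − E₂h₁).
λ = 11.1/(26.2×40.8 − 11.1×31.1) = 11.1/723.7 = 0.01534 per s.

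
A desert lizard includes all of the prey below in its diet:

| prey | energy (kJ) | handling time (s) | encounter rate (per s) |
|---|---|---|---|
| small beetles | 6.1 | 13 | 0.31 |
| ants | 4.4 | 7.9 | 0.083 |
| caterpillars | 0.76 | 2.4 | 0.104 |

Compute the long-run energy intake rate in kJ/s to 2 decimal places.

Energy encountered per unit search time: 0.31×6.1 + 0.083×4.4 + 0.104×0.76 = 2.335 kJ/s.
Handling time per unit search time: 0.31×13 + 0.083×7.9 + 0.104×2.4 = 4.935.
Rate = 2.335/(1 + 4.935) = 0.3934 kJ/s.

0.39 kJ/s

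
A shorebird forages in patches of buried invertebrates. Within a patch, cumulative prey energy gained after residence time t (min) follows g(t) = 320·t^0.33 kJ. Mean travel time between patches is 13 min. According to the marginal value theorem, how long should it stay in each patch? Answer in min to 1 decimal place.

6.4 min

By the marginal value theorem, leave when the instantaneous gain rate g'(t) equals the habitat-wide average g(t)/(T + t).
g'(t) = 0.33·320·t^-0.67. Setting 0.33·320·t^-0.67 = 320·t^0.33/(13+t) gives 0.33(13+t) = t, so 0.67·t = 0.33×13.
t* = 0.33×13/0.67 = 6.403 min.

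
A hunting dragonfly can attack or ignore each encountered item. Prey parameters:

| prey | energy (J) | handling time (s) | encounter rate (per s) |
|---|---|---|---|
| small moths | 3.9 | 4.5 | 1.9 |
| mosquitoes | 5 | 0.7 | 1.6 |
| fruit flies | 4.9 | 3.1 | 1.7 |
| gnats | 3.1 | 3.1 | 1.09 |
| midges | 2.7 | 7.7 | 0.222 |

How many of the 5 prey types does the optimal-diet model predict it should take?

1

E/h in descending order: mosquitoes 7.14, fruit flies 1.58, gnats 1, small moths 0.867, midges 0.351 J/s. The optimal diet is the largest prefix of this list for which every included type satisfies E_i/h_i > R on the types above it.
Rate on top 1: 3.774. fruit flies: 1.58 < 3.774 → exclude; stop.
Optimal diet: mosquitoes — 1 of 5 types.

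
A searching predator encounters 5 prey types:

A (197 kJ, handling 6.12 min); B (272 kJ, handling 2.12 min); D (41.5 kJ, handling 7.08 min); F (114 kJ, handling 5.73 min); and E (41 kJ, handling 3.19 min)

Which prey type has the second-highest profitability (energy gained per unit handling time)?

In descending order of E/h:
B: 272/2.12 = 128 kJ/min
A: 197/6.12 = 32.2 kJ/min
F: 114/5.73 = 19.9 kJ/min
E: 41/3.19 = 12.9 kJ/min
D: 41.5/7.08 = 5.86 kJ/min

A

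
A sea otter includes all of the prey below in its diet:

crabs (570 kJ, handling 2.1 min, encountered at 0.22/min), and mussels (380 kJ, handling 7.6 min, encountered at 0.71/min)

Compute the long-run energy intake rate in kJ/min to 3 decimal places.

57.626 kJ/min

Energy encountered per unit search time: 0.22×570 + 0.71×380 = 395.2 kJ/min.
Handling time per unit search time: 0.22×2.1 + 0.71×7.6 = 5.858.
Rate = 395.2/(1 + 5.858) = 57.63 kJ/min.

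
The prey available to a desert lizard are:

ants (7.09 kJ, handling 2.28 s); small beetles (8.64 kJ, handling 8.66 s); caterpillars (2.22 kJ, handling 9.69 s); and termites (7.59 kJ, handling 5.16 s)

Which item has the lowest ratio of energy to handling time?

caterpillars

In descending order of E/h:
ants: 7.09/2.28 = 3.11 kJ/s
termites: 7.59/5.16 = 1.47 kJ/s
small beetles: 8.64/8.66 = 0.998 kJ/s
caterpillars: 2.22/9.69 = 0.229 kJ/s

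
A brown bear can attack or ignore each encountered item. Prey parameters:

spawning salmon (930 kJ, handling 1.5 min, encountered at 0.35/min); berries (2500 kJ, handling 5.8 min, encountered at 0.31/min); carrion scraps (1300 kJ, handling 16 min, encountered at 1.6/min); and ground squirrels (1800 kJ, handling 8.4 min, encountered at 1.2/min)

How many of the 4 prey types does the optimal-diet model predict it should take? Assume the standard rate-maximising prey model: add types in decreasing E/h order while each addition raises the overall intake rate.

E/h in descending order: spawning salmon 620, berries 431, ground squirrels 214, carrion scraps 81.2 kJ/min. The optimal diet is the largest prefix of this list for which every included type satisfies E_i/h_i > R on the types above it.
Rate on top 1: 213.4. berries: 431 > 213.4 → include.
Rate on top 2: 331.2. ground squirrels: 214 < 331.2 → exclude; stop.
Optimal diet: spawning salmon, berries — 2 of 4 types.

2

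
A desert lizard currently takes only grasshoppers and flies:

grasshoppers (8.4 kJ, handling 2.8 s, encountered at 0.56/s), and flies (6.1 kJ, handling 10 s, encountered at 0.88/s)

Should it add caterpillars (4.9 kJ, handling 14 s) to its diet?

Intake rate on the current diet: R = (0.56×8.4 + 0.88×6.1) / (1 + 0.56×2.8 + 0.88×10) = 10.07/11.37 = 0.886 kJ/s.
Profitability of caterpillars: 4.9/14 = 0.35 kJ/s.
Since 0.35 < R, time spent handling caterpillars is better spent searching.

No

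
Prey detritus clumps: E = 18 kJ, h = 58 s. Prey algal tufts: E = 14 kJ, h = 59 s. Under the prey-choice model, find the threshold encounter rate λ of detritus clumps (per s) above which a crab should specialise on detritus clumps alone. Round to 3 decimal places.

0.056 per s

Drop algal tufts once their profitability E₂/h₂ falls below the rate achievable on detritus clumps alone: E₂/h₂ = λE₁/(1 + λh₁).
Solve for λ: λE₁h₂ = E₂(1 + λh₁) → λ(E₁h₂ − E₂h₁) = E₂ → λ = E₂/(E₁h₂ − E₂h₁).
λ = 14/(18×59 − 14×58) = 14/250 = 0.056 per s.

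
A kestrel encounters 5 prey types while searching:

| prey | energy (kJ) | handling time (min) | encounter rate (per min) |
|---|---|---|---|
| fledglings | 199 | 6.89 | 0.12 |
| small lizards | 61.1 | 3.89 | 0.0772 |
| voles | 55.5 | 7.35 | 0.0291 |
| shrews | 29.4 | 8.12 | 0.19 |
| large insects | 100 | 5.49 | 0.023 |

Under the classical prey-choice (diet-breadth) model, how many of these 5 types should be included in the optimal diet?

Profitabilities (E/h, kJ/min): fledglings 28.9, large insects 18.2, small lizards 15.7, voles 7.55, shrews 3.62. Add prey in this order while the next type's profitability exceeds the intake rate on those already taken.
Rate on top 1: 13.07. large insects: 18.2 > 13.07 → include.
Rate on top 2: 13.4. small lizards: 15.7 > 13.4 → include.
Rate on top 3: 13.71. voles: 7.55 < 13.71 → exclude; stop.
Optimal diet: fledglings, large insects, small lizards — 3 of 5 types.

3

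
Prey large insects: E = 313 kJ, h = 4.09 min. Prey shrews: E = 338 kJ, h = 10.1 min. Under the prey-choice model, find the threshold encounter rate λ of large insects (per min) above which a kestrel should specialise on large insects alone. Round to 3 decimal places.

0.190 per min

At the threshold, the rate on large insects alone equals the profitability of shrews: λ·313/(1 + λ·4.09) = 338/10.1 = 33.47.
Rearranging, λ(313 − 33.47×4.09) = 33.47, so λ = 33.47/176.1 = 0.19 per min.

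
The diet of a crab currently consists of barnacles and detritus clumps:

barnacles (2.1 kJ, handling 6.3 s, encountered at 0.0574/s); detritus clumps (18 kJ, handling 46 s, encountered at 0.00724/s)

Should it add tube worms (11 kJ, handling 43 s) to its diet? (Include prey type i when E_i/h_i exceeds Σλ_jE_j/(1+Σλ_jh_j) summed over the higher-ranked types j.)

Yes

On barnacles and detritus clumps alone, R = ΣλE/(1+Σλh) = 0.2509/1.695 = 0.148 kJ/s.
Profitability of tube worms: 11/43 = 0.2558 kJ/s.
Since 0.2558 > R, including tube worms increases the long-run rate.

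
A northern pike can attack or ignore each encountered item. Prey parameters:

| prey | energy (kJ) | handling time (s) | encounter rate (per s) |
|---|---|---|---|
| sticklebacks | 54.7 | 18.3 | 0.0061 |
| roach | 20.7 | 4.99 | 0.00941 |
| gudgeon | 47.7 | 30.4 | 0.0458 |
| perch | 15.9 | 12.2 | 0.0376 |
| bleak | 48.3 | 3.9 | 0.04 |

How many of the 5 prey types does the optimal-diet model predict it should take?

Rank by E/h (kJ/s): bleak 12.4, roach 4.15, sticklebacks 2.99, gudgeon 1.57, perch 1.3. Include each in turn until the next type's E/h falls below the running intake rate.
Rate on top 1: 1.671. roach: 4.15 > 1.671 → include.
Rate on top 2: 1.768. sticklebacks: 2.99 > 1.768 → include.
Rate on top 3: 1.872. gudgeon: 1.57 < 1.872 → exclude; stop.
Optimal diet: bleak, roach, sticklebacks — 3 of 5 types.

3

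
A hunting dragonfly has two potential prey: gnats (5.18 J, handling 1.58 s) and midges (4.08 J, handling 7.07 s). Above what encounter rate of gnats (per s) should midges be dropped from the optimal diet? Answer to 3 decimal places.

0.135 per s

At the threshold, the rate on gnats alone equals the profitability of midges: λ·5.18/(1 + λ·1.58) = 4.08/7.07 = 0.5771.
Rearranging, λ(5.18 − 0.5771×1.58) = 0.5771, so λ = 0.5771/4.268 = 0.1352 per s.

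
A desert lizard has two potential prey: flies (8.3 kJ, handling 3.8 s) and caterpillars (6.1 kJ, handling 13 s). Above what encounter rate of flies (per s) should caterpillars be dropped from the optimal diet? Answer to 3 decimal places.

The zero-one rule: include caterpillars iff E₂/h₂ > λE₁/(1+λh₁). Equality gives the switch point.
λE₁h₂ = E₂ + λE₂h₁ ⇒ λ = E₂/(E₁h₂ − E₂h₁) = 6.1/(107.9 − 23.18) = 0.072 per s.

0.072 per s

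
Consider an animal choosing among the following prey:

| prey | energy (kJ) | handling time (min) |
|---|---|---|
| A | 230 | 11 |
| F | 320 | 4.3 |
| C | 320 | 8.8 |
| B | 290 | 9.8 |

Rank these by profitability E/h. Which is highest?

F

Profitability E/h (kJ/min): A = 230/11 = 20.9, F = 320/4.3 = 74.4, C = 320/8.8 = 36.4, B = 290/9.8 = 29.6.
Ranked: F > C > B > A.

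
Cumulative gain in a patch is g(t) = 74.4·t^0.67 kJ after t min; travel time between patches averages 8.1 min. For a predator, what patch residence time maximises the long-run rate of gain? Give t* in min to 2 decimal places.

16.45 min

Maximise g(t)/(T+t): set derivative to zero → g'(t)(T+t) = g(t).
g'(t) = 0.67·74.4·t^-0.33. Setting 0.67·74.4·t^-0.33 = 74.4·t^0.67/(8.1+t) gives 0.67(8.1+t) = t, so 0.33·t = 0.67×8.1.
t* = 0.67×8.1/0.33 = 16.45 min.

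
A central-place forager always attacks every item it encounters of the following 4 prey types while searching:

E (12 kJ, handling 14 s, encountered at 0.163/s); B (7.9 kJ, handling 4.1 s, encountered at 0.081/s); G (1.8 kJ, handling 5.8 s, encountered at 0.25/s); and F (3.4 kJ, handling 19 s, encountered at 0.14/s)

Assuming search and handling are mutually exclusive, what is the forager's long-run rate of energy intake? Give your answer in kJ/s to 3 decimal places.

0.456 kJ/s

Energy encountered per unit search time: 0.163×12 + 0.081×7.9 + 0.25×1.8 + 0.14×3.4 = 3.522 kJ/s.
Handling time per unit search time: 0.163×14 + 0.081×4.1 + 0.25×5.8 + 0.14×19 = 6.724.
Rate = 3.522/(1 + 6.724) = 0.456 kJ/s.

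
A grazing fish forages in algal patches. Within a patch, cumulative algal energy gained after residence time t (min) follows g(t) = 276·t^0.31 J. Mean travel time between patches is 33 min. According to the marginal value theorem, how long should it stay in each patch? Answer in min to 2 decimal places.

14.83 min

Optimal t* satisfies g'(t*) = g(t*)/(T + t*).
g'(t) = 0.31·276·t^-0.69. Setting 0.31·276·t^-0.69 = 276·t^0.31/(33+t) gives 0.31(33+t) = t, so 0.69·t = 0.31×33.
t* = 0.31×33/0.69 = 14.83 min.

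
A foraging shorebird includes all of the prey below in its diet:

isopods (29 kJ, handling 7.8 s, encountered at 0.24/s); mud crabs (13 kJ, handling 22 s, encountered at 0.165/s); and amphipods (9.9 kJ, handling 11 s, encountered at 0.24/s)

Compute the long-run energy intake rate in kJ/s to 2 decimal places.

Energy encountered per unit search time: 0.24×29 + 0.165×13 + 0.24×9.9 = 11.48 kJ/s.
Handling time per unit search time: 0.24×7.8 + 0.165×22 + 0.24×11 = 8.142.
Rate = 11.48/(1 + 8.142) = 1.256 kJ/s.

1.26 kJ/s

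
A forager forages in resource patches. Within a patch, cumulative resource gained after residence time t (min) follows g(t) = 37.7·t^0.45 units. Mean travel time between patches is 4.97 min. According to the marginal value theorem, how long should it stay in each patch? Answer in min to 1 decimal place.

4.1 min

Optimal t* satisfies g'(t*) = g(t*)/(T + t*).
g'(t) = 0.45·37.7·t^-0.55. Setting 0.45·37.7·t^-0.55 = 37.7·t^0.45/(4.97+t) gives 0.45(4.97+t) = t, so 0.55·t = 0.45×4.97.
t* = 0.45×4.97/0.55 = 4.066 min.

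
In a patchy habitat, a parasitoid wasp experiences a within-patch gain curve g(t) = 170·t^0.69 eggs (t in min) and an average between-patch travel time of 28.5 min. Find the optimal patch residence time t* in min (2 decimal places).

Optimal t* satisfies g'(t*) = g(t*)/(T + t*).
g'(t) = 0.69·170·t^-0.31. Setting 0.69·170·t^-0.31 = 170·t^0.69/(28.5+t) gives 0.69(28.5+t) = t, so 0.31·t = 0.69×28.5.
t* = 0.69×28.5/0.31 = 63.44 min.

63.44 min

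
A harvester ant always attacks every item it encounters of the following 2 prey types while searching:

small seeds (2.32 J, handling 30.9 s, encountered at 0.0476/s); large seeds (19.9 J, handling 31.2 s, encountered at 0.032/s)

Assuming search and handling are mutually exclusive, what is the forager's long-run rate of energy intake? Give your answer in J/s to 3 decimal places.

0.215 J/s

Energy encountered per unit search time: 0.0476×2.32 + 0.032×19.9 = 0.7472 J/s.
Handling time per unit search time: 0.0476×30.9 + 0.032×31.2 = 2.469.
Rate = 0.7472/(1 + 2.469) = 0.2154 J/s.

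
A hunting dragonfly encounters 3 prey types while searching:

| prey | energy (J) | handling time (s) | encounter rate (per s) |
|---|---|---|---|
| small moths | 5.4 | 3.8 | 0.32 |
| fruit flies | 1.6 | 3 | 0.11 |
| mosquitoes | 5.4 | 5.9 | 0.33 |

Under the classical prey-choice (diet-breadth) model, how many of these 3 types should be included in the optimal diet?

E/h in descending order: small moths 1.42, mosquitoes 0.915, fruit flies 0.533 J/s. The optimal diet is the largest prefix of this list for which every included type satisfies E_i/h_i > R on the types above it.
Rate on top 1: 0.7798. mosquitoes: 0.915 > 0.7798 → include.
Rate on top 2: 0.8431. fruit flies: 0.533 < 0.8431 → exclude; stop.
Optimal diet: small moths, mosquitoes — 2 of 3 types.

2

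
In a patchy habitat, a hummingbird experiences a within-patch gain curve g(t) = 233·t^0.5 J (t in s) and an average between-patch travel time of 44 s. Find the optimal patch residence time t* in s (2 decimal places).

44.00 s

Optimal t* satisfies g'(t*) = g(t*)/(T + t*).
g'(t) = 0.5·233·t^-0.5. Setting 0.5·233·t^-0.5 = 233·t^0.5/(44+t) gives 0.5(44+t) = t, so 0.50·t = 0.5×44.
t* = 0.5×44/0.50 = 44 s.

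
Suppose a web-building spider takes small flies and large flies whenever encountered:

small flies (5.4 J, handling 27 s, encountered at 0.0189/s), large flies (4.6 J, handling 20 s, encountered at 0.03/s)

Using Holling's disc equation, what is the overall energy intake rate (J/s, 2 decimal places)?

R = Σλ_iE_i / (1 + Σλ_ih_i)
Numerator: 0.0189×5.4 + 0.03×4.6 = 0.2401
Denominator: 1 + 0.0189×27 + 0.03×20 = 2.11
R = 0.2401/2.11 = 0.1138 J/s

0.11 J/s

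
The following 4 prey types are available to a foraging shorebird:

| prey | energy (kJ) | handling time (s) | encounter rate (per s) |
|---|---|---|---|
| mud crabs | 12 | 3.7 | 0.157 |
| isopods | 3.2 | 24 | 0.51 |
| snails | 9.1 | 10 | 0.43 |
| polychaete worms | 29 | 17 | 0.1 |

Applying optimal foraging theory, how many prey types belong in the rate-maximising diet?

2

Rank by E/h (kJ/s): mud crabs 3.24, polychaete worms 1.71, snails 0.91, isopods 0.133. Include each in turn until the next type's E/h falls below the running intake rate.
Rate on top 1: 1.192. polychaete worms: 1.71 > 1.192 → include.
Rate on top 2: 1.458. snails: 0.91 < 1.458 → exclude; stop.
Optimal diet: mud crabs, polychaete worms — 2 of 4 types.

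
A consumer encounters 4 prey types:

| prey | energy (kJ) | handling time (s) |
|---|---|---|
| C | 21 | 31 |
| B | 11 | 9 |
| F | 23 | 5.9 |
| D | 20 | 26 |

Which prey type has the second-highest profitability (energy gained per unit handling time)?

In descending order of E/h:
F: 23/5.9 = 3.9 kJ/s
B: 11/9 = 1.22 kJ/s
D: 20/26 = 0.769 kJ/s
C: 21/31 = 0.677 kJ/s

B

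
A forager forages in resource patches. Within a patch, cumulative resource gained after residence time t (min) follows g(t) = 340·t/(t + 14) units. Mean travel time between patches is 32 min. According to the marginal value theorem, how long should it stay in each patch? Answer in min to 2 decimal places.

By the marginal value theorem, leave when the instantaneous gain rate g'(t) equals the habitat-wide average g(t)/(T + t).
g'(t) = 340·14/(t + 14)². Setting 340·14/(t+14)² = 340t/[(t+14)(32+t)] gives 14(32+t) = t(t+14), so t² = 14×32 = 448.
t* = √448 = 21.17 min.

21.17 min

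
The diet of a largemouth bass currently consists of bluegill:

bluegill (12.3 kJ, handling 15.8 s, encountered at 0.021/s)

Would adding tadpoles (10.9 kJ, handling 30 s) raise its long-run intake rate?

Yes

On bluegill alone, R = ΣλE/(1+Σλh) = 0.2583/1.332 = 0.1939 kJ/s.
Profitability of tadpoles: 10.9/30 = 0.3633 kJ/s.
0.3633 > 0.1939, so adding tadpoles raises the average — include it.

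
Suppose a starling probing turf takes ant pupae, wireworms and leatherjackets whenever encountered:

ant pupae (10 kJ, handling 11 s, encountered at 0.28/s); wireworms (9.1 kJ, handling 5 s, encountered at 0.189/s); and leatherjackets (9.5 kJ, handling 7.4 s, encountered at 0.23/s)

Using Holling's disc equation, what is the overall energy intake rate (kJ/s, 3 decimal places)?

R = (0.28×10 + 0.189×9.1 + 0.23×9.5) / (1 + 0.28×11 + 0.189×5 + 0.23×7.4) = 6.705/6.727 = 0.9967 kJ/s.

0.997 kJ/s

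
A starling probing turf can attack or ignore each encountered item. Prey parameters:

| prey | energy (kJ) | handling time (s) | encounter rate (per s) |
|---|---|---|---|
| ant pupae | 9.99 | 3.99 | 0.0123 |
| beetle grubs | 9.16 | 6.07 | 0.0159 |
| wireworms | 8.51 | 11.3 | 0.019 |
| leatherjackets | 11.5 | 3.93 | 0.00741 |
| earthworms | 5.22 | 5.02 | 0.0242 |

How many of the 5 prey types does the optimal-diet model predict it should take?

5

Profitabilities (E/h, kJ/s): leatherjackets 2.93, ant pupae 2.5, beetle grubs 1.51, earthworms 1.04, wireworms 0.753. Add prey in this order while the next type's profitability exceeds the intake rate on those already taken.
Rate on top 1: 0.0828. ant pupae: 2.5 > 0.0828 → include.
Rate on top 2: 0.193. beetle grubs: 1.51 > 0.193 → include.
Rate on top 3: 0.3011. earthworms: 1.04 > 0.3011 → include.
Rate on top 4: 0.3704. wireworms: 0.753 > 0.3704 → include.
Optimal diet: leatherjackets, ant pupae, beetle grubs, earthworms, wireworms — 5 of 5 types.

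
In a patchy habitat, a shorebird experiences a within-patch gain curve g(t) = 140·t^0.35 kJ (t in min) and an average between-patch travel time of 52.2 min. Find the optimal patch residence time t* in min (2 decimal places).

Optimal t* satisfies g'(t*) = g(t*)/(T + t*).
g'(t) = 0.35·140·t^-0.65. Setting 0.35·140·t^-0.65 = 140·t^0.35/(52.2+t) gives 0.35(52.2+t) = t, so 0.65·t = 0.35×52.2.
t* = 0.35×52.2/0.65 = 28.11 min.

28.11 min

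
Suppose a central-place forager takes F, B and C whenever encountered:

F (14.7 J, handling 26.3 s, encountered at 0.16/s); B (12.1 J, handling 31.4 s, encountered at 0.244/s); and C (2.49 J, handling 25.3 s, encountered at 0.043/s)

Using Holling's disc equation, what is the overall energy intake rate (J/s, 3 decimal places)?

0.388 J/s

Energy encountered per unit search time: 0.16×14.7 + 0.244×12.1 + 0.043×2.49 = 5.411 J/s.
Handling time per unit search time: 0.16×26.3 + 0.244×31.4 + 0.043×25.3 = 12.96.
Rate = 5.411/(1 + 12.96) = 0.3877 J/s.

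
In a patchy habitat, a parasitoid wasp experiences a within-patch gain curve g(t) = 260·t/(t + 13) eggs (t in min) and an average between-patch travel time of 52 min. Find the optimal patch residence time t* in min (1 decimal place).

Maximise g(t)/(T+t): set derivative to zero → g'(t)(T+t) = g(t).
g'(t) = 260·13/(t + 13)². Setting 260·13/(t+13)² = 260t/[(t+13)(52+t)] gives 13(52+t) = t(t+13), so t² = 13×52 = 676.
t* = √676 = 26 min.

26.0 min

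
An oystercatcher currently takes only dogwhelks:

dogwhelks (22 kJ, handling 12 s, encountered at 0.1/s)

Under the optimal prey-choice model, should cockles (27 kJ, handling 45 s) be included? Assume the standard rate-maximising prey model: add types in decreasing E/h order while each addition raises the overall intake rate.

No

Current rate: (0.1×22)/(1 + 0.1×12) = 1 kJ/s.
Profitability of cockles: 27/45 = 0.6 kJ/s.
0.6 < 1, so adding cockles would lower the average — exclude it.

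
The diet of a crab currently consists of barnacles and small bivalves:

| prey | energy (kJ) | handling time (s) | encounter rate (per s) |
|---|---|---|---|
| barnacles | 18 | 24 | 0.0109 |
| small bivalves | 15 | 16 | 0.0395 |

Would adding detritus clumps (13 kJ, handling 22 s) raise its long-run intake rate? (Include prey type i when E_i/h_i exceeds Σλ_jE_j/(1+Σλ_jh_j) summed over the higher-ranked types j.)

Current rate: (0.0109×18 + 0.0395×15)/(1 + 0.0109×24 + 0.0395×16) = 0.4165 kJ/s.
Profitability of detritus clumps: 13/22 = 0.5909 kJ/s.
Since 0.5909 > R, including detritus clumps increases the long-run rate.

Yes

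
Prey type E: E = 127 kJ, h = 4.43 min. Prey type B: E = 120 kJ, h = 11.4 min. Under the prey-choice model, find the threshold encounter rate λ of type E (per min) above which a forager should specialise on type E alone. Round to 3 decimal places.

Drop type B once their profitability E₂/h₂ falls below the rate achievable on type E alone: E₂/h₂ = λE₁/(1 + λh₁).
Solve for λ: λE₁h₂ = E₂(1 + λh₁) → λ(E₁h₂ − E₂h₁) = E₂ → λ = E₂/(E₁h₂ − E₂h₁).
λ = 120/(127×11.4 − 120×4.43) = 120/916.2 = 0.131 per min.

0.131 per min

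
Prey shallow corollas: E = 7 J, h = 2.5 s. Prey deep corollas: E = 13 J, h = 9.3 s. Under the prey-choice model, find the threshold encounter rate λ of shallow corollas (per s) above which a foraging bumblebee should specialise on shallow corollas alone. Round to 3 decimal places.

0.399 per s

Drop deep corollas once their profitability E₂/h₂ falls below the rate achievable on shallow corollas alone: E₂/h₂ = λE₁/(1 + λh₁).
Solve for λ: λE₁h₂ = E₂(1 + λh₁) → λ(E₁h₂ − E₂h₁) = E₂ → λ = E₂/(E₁h₂ − E₂h₁).
λ = 13/(7×9.3 − 13×2.5) = 13/32.6 = 0.3988 per s.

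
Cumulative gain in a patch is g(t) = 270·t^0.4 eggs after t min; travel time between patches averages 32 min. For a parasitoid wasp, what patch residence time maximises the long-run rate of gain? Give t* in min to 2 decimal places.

21.33 min

By the marginal value theorem, leave when the instantaneous gain rate g'(t) equals the habitat-wide average g(t)/(T + t).
g'(t) = 0.4·270·t^-0.6. Setting 0.4·270·t^-0.6 = 270·t^0.4/(32+t) gives 0.4(32+t) = t, so 0.60·t = 0.4×32.
t* = 0.4×32/0.60 = 21.33 min.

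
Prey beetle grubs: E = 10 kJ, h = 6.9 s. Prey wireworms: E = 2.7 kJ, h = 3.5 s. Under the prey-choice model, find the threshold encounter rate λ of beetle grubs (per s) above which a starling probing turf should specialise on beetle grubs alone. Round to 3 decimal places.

At the threshold, the rate on beetle grubs alone equals the profitability of wireworms: λ·10/(1 + λ·6.9) = 2.7/3.5 = 0.7714.
Rearranging, λ(10 − 0.7714×6.9) = 0.7714, so λ = 0.7714/4.677 = 0.1649 per s.

0.165 per s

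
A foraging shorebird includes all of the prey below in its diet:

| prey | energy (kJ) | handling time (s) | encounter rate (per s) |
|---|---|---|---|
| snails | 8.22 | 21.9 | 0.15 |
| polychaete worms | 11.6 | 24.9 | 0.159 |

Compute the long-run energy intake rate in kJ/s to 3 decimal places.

Energy encountered per unit search time: 0.15×8.22 + 0.159×11.6 = 3.077 kJ/s.
Handling time per unit search time: 0.15×21.9 + 0.159×24.9 = 7.244.
Rate = 3.077/(1 + 7.244) = 0.3733 kJ/s.

0.373 kJ/s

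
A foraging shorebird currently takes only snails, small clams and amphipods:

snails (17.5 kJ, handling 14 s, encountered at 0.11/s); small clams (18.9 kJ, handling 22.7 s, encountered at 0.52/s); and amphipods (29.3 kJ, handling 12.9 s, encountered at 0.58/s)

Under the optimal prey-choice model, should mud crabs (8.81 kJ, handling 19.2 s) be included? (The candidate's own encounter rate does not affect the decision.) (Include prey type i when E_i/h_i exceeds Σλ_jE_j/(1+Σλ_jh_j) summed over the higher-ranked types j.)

No

On snails, small clams and amphipods alone, R = ΣλE/(1+Σλh) = 28.75/21.83 = 1.317 kJ/s.
mud crabs: E/h = 8.81/19.2 = 0.4589 kJ/s.
Since 0.4589 < R, time spent handling mud crabs is better spent searching.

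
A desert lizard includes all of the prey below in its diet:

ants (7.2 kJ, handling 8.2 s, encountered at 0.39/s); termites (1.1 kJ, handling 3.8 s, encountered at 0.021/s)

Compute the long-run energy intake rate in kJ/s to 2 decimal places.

R = (0.39×7.2 + 0.021×1.1) / (1 + 0.39×8.2 + 0.021×3.8) = 2.831/4.278 = 0.6618 kJ/s.

0.66 kJ/s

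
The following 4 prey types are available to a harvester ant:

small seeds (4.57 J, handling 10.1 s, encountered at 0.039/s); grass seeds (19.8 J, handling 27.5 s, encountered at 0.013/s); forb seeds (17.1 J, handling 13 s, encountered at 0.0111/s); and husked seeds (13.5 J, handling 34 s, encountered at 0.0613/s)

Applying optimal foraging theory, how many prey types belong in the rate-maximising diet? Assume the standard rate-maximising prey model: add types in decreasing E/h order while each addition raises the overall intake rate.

4

Rank by E/h (J/s): forb seeds 1.32, grass seeds 0.72, small seeds 0.452, husked seeds 0.397. Include each in turn until the next type's E/h falls below the running intake rate.
Rate on top 1: 0.1659. grass seeds: 0.72 > 0.1659 → include.
Rate on top 2: 0.2978. small seeds: 0.452 > 0.2978 → include.
Rate on top 3: 0.3299. husked seeds: 0.397 > 0.3299 → include.
Optimal diet: forb seeds, grass seeds, small seeds, husked seeds — 4 of 4 types.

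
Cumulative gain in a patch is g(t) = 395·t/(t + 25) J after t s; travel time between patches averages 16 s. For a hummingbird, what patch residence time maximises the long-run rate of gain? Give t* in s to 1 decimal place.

By the marginal value theorem, leave when the instantaneous gain rate g'(t) equals the habitat-wide average g(t)/(T + t).
g'(t) = 395·25/(t + 25)². Setting 395·25/(t+25)² = 395t/[(t+25)(16+t)] gives 25(16+t) = t(t+25), so t² = 25×16 = 400.
t* = √400 = 20 s.

20.0 s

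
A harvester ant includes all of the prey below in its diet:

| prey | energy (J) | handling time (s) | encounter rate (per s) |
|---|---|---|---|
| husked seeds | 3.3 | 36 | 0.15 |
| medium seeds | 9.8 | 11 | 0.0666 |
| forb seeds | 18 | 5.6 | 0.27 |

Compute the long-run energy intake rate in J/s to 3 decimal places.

0.695 J/s

Energy encountered per unit search time: 0.15×3.3 + 0.0666×9.8 + 0.27×18 = 6.008 J/s.
Handling time per unit search time: 0.15×36 + 0.0666×11 + 0.27×5.6 = 7.645.
Rate = 6.008/(1 + 7.645) = 0.695 J/s.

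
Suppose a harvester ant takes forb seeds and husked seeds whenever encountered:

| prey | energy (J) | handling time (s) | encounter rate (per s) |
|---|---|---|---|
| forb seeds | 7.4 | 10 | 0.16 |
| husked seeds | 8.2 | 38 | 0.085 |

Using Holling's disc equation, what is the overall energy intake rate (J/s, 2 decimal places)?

R = (0.16×7.4 + 0.085×8.2) / (1 + 0.16×10 + 0.085×38) = 1.881/5.83 = 0.3226 J/s.

0.32 J/s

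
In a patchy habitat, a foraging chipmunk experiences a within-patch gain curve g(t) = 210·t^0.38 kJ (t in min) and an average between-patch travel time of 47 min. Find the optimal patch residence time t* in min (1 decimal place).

Optimal t* satisfies g'(t*) = g(t*)/(T + t*).
g'(t) = 0.38·210·t^-0.62. Setting 0.38·210·t^-0.62 = 210·t^0.38/(47+t) gives 0.38(47+t) = t, so 0.62·t = 0.38×47.
t* = 0.38×47/0.62 = 28.81 min.

28.8 min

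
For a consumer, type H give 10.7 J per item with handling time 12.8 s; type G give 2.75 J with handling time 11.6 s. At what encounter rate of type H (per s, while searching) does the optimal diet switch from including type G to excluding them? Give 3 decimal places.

0.031 per s

At the threshold, the rate on type H alone equals the profitability of type G: λ·10.7/(1 + λ·12.8) = 2.75/11.6 = 0.2371.
Rearranging, λ(10.7 − 0.2371×12.8) = 0.2371, so λ = 0.2371/7.666 = 0.03093 per s.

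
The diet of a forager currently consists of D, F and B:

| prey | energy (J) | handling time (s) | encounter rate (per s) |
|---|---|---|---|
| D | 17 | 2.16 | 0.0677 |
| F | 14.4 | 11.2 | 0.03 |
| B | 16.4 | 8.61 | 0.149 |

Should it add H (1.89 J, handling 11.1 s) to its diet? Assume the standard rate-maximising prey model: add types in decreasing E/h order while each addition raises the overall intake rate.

Current rate: (0.0677×17 + 0.03×14.4 + 0.149×16.4)/(1 + 0.0677×2.16 + 0.03×11.2 + 0.149×8.61) = 1.456 J/s.
H: E/h = 1.89/11.1 = 0.1703 J/s.
0.1703 < 1.456, so adding H would lower the average — exclude it.

No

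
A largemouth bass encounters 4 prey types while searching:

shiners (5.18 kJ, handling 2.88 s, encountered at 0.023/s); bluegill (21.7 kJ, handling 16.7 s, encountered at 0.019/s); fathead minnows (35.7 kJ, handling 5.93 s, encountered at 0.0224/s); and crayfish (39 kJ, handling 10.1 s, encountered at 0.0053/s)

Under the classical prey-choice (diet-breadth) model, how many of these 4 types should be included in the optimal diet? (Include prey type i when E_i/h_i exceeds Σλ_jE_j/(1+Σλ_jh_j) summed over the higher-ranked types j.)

E/h in descending order: fathead minnows 6.02, crayfish 3.86, shiners 1.8, bluegill 1.3 kJ/s. The optimal diet is the largest prefix of this list for which every included type satisfies E_i/h_i > R on the types above it.
Rate on top 1: 0.7059. crayfish: 3.86 > 0.7059 → include.
Rate on top 2: 0.8483. shiners: 1.8 > 0.8483 → include.
Rate on top 3: 0.8985. bluegill: 1.3 > 0.8985 → include.
Optimal diet: fathead minnows, crayfish, shiners, bluegill — 4 of 4 types.

4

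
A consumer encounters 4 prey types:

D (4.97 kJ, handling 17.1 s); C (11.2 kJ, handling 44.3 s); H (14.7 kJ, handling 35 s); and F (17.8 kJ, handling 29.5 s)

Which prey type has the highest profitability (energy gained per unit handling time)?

Profitability E/h (kJ/s): D = 4.97/17.1 = 0.291, C = 11.2/44.3 = 0.253, H = 14.7/35 = 0.42, F = 17.8/29.5 = 0.603.
Ranked: F > H > D > C.

F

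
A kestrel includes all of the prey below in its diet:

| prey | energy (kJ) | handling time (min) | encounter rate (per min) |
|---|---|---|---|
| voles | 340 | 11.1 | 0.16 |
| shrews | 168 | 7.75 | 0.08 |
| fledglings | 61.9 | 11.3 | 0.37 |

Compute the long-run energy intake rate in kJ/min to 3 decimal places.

R = Σλ_iE_i / (1 + Σλ_ih_i)
Numerator: 0.16×340 + 0.08×168 + 0.37×61.9 = 90.74
Denominator: 1 + 0.16×11.1 + 0.08×7.75 + 0.37×11.3 = 7.577
R = 90.74/7.577 = 11.98 kJ/min

11.976 kJ/min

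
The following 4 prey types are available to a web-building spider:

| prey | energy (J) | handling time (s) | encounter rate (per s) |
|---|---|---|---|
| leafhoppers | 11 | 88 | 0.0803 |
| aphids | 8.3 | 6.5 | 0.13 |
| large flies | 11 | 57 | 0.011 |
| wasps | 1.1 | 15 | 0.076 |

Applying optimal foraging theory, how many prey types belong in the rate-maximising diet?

Profitabilities (E/h, J/s): aphids 1.28, large flies 0.193, leafhoppers 0.125, wasps 0.0733. Add prey in this order while the next type's profitability exceeds the intake rate on those already taken.
Rate on top 1: 0.5848. large flies: 0.193 < 0.5848 → exclude; stop.
Optimal diet: aphids — 1 of 4 types.

1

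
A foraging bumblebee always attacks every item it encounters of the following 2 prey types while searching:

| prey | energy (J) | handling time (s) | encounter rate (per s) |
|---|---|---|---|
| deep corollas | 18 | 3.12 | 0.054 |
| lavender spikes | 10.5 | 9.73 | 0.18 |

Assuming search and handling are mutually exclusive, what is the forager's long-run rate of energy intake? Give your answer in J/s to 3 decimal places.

R = Σλ_iE_i / (1 + Σλ_ih_i)
Numerator: 0.054×18 + 0.18×10.5 = 2.862
Denominator: 1 + 0.054×3.12 + 0.18×9.73 = 2.92
R = 2.862/2.92 = 0.9802 J/s

0.980 J/s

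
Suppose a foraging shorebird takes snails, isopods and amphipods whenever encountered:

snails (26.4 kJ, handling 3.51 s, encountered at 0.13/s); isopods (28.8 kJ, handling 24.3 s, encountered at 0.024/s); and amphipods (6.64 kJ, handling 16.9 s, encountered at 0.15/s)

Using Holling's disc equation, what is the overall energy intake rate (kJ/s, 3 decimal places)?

R = Σλ_iE_i / (1 + Σλ_ih_i)
Numerator: 0.13×26.4 + 0.024×28.8 + 0.15×6.64 = 5.119
Denominator: 1 + 0.13×3.51 + 0.024×24.3 + 0.15×16.9 = 4.574
R = 5.119/4.574 = 1.119 kJ/s

1.119 kJ/s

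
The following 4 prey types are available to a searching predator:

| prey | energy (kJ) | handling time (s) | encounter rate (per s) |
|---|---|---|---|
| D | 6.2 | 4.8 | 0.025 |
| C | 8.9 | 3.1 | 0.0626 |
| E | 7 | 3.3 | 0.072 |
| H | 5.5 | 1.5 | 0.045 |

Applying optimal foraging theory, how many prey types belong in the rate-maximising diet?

4

E/h in descending order: H 3.67, C 2.87, E 2.12, D 1.29 kJ/s. The optimal diet is the largest prefix of this list for which every included type satisfies E_i/h_i > R on the types above it.
Rate on top 1: 0.2319. C: 2.87 > 0.2319 → include.
Rate on top 2: 0.6378. E: 2.12 > 0.6378 → include.
Rate on top 3: 0.8729. D: 1.29 > 0.8729 → include.
Optimal diet: H, C, E, D — 4 of 4 types.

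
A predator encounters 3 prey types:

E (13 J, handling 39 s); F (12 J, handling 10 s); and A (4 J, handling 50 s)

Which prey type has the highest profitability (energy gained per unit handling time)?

F

In descending order of E/h:
F: 12/10 = 1.2 J/s
E: 13/39 = 0.333 J/s
A: 4/50 = 0.08 J/s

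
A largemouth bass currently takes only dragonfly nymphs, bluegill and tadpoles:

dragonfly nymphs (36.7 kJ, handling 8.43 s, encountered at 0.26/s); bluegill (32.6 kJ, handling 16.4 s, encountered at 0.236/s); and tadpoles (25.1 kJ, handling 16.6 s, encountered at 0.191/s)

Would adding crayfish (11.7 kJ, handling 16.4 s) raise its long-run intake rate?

No

Intake rate on the current diet: R = (0.26×36.7 + 0.236×32.6 + 0.191×25.1) / (1 + 0.26×8.43 + 0.236×16.4 + 0.191×16.6) = 22.03/10.23 = 2.153 kJ/s.
crayfish: E/h = 11.7/16.4 = 0.7134 kJ/s.
Since 0.7134 < R, time spent handling crayfish is better spent searching.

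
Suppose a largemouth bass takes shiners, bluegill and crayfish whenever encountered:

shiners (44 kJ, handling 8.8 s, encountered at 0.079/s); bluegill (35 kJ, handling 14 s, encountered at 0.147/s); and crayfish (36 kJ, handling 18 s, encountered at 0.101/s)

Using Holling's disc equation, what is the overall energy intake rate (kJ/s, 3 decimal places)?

R = Σλ_iE_i / (1 + Σλ_ih_i)
Numerator: 0.079×44 + 0.147×35 + 0.101×36 = 12.26
Denominator: 1 + 0.079×8.8 + 0.147×14 + 0.101×18 = 5.571
R = 12.26/5.571 = 2.2 kJ/s

2.200 kJ/s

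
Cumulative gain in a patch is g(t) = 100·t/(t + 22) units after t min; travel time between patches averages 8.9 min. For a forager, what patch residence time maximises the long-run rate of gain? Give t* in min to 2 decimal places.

13.99 min

By the marginal value theorem, leave when the instantaneous gain rate g'(t) equals the habitat-wide average g(t)/(T + t).
g'(t) = 100·22/(t + 22)². Setting 100·22/(t+22)² = 100t/[(t+22)(8.9+t)] gives 22(8.9+t) = t(t+22), so t² = 22×8.9 = 195.8.
t* = √195.8 = 13.99 min.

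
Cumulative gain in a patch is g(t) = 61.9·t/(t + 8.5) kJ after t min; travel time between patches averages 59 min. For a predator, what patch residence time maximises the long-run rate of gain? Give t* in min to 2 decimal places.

Optimal t* satisfies g'(t*) = g(t*)/(T + t*).
g'(t) = 61.9·8.5/(t + 8.5)². Setting 61.9·8.5/(t+8.5)² = 61.9t/[(t+8.5)(59+t)] gives 8.5(59+t) = t(t+8.5), so t² = 8.5×59 = 501.5.
t* = √501.5 = 22.39 min.

22.39 min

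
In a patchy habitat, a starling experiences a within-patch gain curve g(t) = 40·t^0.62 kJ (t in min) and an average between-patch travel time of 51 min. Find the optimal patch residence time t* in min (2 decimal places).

Maximise g(t)/(T+t): set derivative to zero → g'(t)(T+t) = g(t).
g'(t) = 0.62·40·t^-0.38. Setting 0.62·40·t^-0.38 = 40·t^0.62/(51+t) gives 0.62(51+t) = t, so 0.38·t = 0.62×51.
t* = 0.62×51/0.38 = 83.21 min.

83.21 min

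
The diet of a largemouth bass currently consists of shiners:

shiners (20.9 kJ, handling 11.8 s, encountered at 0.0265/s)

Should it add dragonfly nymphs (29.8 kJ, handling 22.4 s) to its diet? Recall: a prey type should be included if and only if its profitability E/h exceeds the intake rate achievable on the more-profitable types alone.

Current rate: (0.0265×20.9)/(1 + 0.0265×11.8) = 0.4219 kJ/s.
dragonfly nymphs: E/h = 29.8/22.4 = 1.33 kJ/s.
1.33 > 0.4219, so adding dragonfly nymphs raises the average — include it.

Yes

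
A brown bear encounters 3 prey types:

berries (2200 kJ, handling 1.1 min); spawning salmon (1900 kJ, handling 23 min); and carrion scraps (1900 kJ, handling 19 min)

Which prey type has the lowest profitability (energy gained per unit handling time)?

Profitability E/h (kJ/min): berries = 2200/1.1 = 2e+03, spawning salmon = 1900/23 = 82.6, carrion scraps = 1900/19 = 100.
Ranked: berries > carrion scraps > spawning salmon.

spawning salmon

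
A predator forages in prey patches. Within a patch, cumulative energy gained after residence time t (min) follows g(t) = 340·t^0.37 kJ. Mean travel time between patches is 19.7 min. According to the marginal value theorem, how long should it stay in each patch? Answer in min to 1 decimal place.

11.6 min

Optimal t* satisfies g'(t*) = g(t*)/(T + t*).
g'(t) = 0.37·340·t^-0.63. Setting 0.37·340·t^-0.63 = 340·t^0.37/(19.7+t) gives 0.37(19.7+t) = t, so 0.63·t = 0.37×19.7.
t* = 0.37×19.7/0.63 = 11.57 min.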